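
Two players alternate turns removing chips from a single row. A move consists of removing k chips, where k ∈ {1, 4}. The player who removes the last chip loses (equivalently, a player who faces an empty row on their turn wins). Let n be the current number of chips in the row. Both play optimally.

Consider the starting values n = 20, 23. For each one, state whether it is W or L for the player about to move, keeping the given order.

20: W, 23: L

Build the W/L table. Terminal = W. A non-terminal position is W if it has a move to some L; otherwise it is L.
n=0: no move; the opponent has just taken the last chip and therefore loses → W
n=1: the only move is to 0(W), a W ⇒ L
n=2: can move to 1, which is L ⇒ W
n=3: the only move is to 2(W), a W ⇒ L
n=4: can move to 3, which is L ⇒ W
n=5: can move to 1, which is L ⇒ W
n=6: moves to 5(W), 2(W); every one is W ⇒ L
n=7: can move to 6, which is L ⇒ W
n=8: moves to 7(W), 4(W); every one is W ⇒ L
n=9: can move to 8, which is L ⇒ W
n=10: can move to 6, which is L ⇒ W
n=11: moves to 10(W), 7(W); every one is W ⇒ L
n=12: can move to 11, which is L ⇒ W
n=13: moves to 12(W), 9(W); every one is W ⇒ L
n=14: can move to 13, which is L ⇒ W
n=15: can move to 11, which is L ⇒ W
n=16: moves to 15(W), 12(W); every one is W ⇒ L
n=17: can move to 16, which is L ⇒ W
n=18: moves to 17(W), 14(W); every one is W ⇒ L
n=19: can move to 18, which is L ⇒ W
n=20: can move to 16, which is L ⇒ W
n=21: moves to 20(W), 17(W); every one is W ⇒ L
n=22: can move to 21, which is L ⇒ W
n=23: moves to 22(W), 19(W); every one is W ⇒ L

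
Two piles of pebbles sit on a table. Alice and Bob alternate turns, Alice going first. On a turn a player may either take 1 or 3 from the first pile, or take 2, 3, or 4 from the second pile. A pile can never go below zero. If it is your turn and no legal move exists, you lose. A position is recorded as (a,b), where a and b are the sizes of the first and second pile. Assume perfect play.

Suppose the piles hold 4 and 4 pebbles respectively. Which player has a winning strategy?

Alice wins.

Positions with no move are L. A position that does have a move is losing for the player to move precisely when every available move leads to a winning position for the opponent. Fill in the labels:
No move ever increases a pile, so every position that can arise here has a ≤ 4 and b ≤ 4; it is enough to label the cells with 0 ≤ a ≤ 4 and 0 ≤ b ≤ 4.
Every move lowers a or b (never raises either), so fill the grid row by row in increasing a, and left to right within a row: each cell's successors are then already labelled.
      b=0  b=1  b=2  b=3  b=4
a=0:    L    L    W    W    W
a=1:    W    W    L    L    W
a=2:    L    L    W    W    W
a=3:    W    W    L    L    W
a=4:    L    L    W    W    W
Cells with no legal move (terminal, hence L): (0,0), (0,1).
The remaining L cells, each justified by listing all of its moves:
(1,2): L (options (0,2)(W), (1,0)(W) are all W)
(1,3): L (options (0,3)(W), (1,1)(W), (1,0)(W) are all W)
(2,0): L (sole option (1,0)(W) is W)
(2,1): L (sole option (1,1)(W) is W)
(3,2): L (options (2,2)(W), (0,2)(W), (3,0)(W) are all W)
(3,3): L (options (2,3)(W), (0,3)(W), (3,1)(W), (3,0)(W) are all W)
(4,0): L (options (3,0)(W), (1,0)(W) are all W)
(4,1): L (options (3,1)(W), (1,1)(W) are all W)
Every other cell has at least one move into one of the L cells above, so it is W.
From (4,4) Alice can move to (4,1), reaching an L position.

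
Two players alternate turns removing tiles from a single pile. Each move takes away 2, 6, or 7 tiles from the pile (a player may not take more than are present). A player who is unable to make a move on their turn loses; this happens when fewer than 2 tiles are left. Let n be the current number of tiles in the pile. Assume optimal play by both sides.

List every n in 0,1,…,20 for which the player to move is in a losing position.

0, 1, 4, 5, 9, 13, 14, 17, 18

Use the standard recursion: the mover loses at a terminal position; elsewhere, the mover wins exactly when some move hands the opponent an L position.
n=0: no move → L
n=1: no move → L
n=2: can move to 0, which is L ⇒ W
n=3: can move to 1, which is L ⇒ W
n=4: the only move is to 2(W), a W ⇒ L
n=5: the only move is to 3(W), a W ⇒ L
n=6: can move to 4, which is L ⇒ W
n=7: can move to 5, which is L ⇒ W
n=8: can move to 1, which is L ⇒ W
n=9: moves to 7(W), 3(W), 2(W); every one is W ⇒ L
n=10: can move to 4, which is L ⇒ W
n=11: can move to 9, which is L ⇒ W
n=12: can move to 5, which is L ⇒ W
n=13: moves to 11(W), 7(W), 6(W); every one is W ⇒ L
n=14: moves to 12(W), 8(W), 7(W); every one is W ⇒ L
n=15: can move to 13, which is L ⇒ W
n=16: can move to 14, which is L ⇒ W
n=17: moves to 15(W), 11(W), 10(W); every one is W ⇒ L
n=18: moves to 16(W), 12(W), 11(W); every one is W ⇒ L
n=19: can move to 17, which is L ⇒ W
n=20: can move to 18, which is L ⇒ W
The losing starting values of n are exactly the entries labelled L in this table (9 of them).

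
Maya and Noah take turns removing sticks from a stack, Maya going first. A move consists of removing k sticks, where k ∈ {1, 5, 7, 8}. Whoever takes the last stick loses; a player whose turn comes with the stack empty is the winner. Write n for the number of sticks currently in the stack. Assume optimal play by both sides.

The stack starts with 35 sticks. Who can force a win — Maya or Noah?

Work bottom-up. With no move the player to move wins. Otherwise the position is W if at least one move leads to an L position for the opponent, and L if every move leads to a W.
n=0: no move; the opponent has just taken the last stick and therefore loses → W
n=1: L (sole option 0(W) is W)
n=2: W (go to 1, an L position)
n=3: L (sole option 2(W) is W)
n=4: W (go to 3, an L position)
n=5: L (options 4(W), 0(W) are all W)
n=6: W (go to 5, an L position)
n=7: L (options 6(W), 2(W), 0(W) are all W)
n=8: W (go to 7, an L position)
n=9: W (go to 1, an L position)
n=10: W (go to 5, an L position)
n=11: W (go to 3, an L position)
n=12: W (go to 7, an L position)
n=13: W (go to 5, an L position)
n=14: W (go to 7, an L position)
n=15: W (go to 7, an L position)
n=16: L (options 15(W), 11(W), 9(W), 8(W) are all W)
n=17: W (go to 16, an L position)
n=18: L (options 17(W), 13(W), 11(W), 10(W) are all W)
n=19: W (go to 18, an L position)
n=20: L (options 19(W), 15(W), 13(W), 12(W) are all W)
n=21: W (go to 20, an L position)
n=22: L (options 21(W), 17(W), 15(W), 14(W) are all W)
n=23: W (go to 22, an L position)
n=24: W (go to 16, an L position)
n=25: W (go to 20, an L position)
n=26: W (go to 18, an L position)
n=27: W (go to 22, an L position)
n=28: W (go to 20, an L position)
n=29: W (go to 22, an L position)
n=30: W (go to 22, an L position)
n=31: L (options 30(W), 26(W), 24(W), 23(W) are all W)
n=32: W (go to 31, an L position)
n=33: L (options 32(W), 28(W), 26(W), 25(W) are all W)
n=34: W (go to 33, an L position)
n=35: L (options 34(W), 30(W), 28(W), 27(W) are all W)
Every move from 35 reaches a W position, so the mover loses.

Noah wins.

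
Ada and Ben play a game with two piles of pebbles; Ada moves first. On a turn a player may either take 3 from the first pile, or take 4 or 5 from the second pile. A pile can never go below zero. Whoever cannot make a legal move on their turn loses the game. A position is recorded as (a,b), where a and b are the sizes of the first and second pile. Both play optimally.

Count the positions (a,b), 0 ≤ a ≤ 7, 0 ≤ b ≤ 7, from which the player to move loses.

Build the W/L table. Terminal = L. A non-terminal position is W if it has a move to some L; otherwise it is L.
Every move lowers a or b (never raises either), so fill the grid row by row in increasing a, and left to right within a row: each cell's successors are then already labelled.
      b=0  b=1  b=2  b=3  b=4  b=5  b=6  b=7
a=0:    L    L    L    L    W    W    W    W
a=1:    L    L    L    L    W    W    W    W
a=2:    L    L    L    L    W    W    W    W
a=3:    W    W    W    W    L    L    L    L
a=4:    W    W    W    W    L    L    L    L
a=5:    W    W    W    W    L    L    L    L
a=6:    L    L    L    L    W    W    W    W
a=7:    L    L    L    L    W    W    W    W
Cells with no legal move (terminal, hence L): (0,0), (0,1), (0,2), (0,3), (1,0), (1,1), (1,2), (1,3), (2,0), (2,1), (2,2), (2,3).
The remaining L cells, each justified by listing all of its moves:
(3,4): L (options (0,4)(W), (3,0)(W) are all W)
(3,5): L (options (0,5)(W), (3,1)(W), (3,0)(W) are all W)
(3,6): L (options (0,6)(W), (3,2)(W), (3,1)(W) are all W)
(3,7): L (options (0,7)(W), (3,3)(W), (3,2)(W) are all W)
(4,4): L (options (1,4)(W), (4,0)(W) are all W)
(4,5): L (options (1,5)(W), (4,1)(W), (4,0)(W) are all W)
(4,6): L (options (1,6)(W), (4,2)(W), (4,1)(W) are all W)
(4,7): L (options (1,7)(W), (4,3)(W), (4,2)(W) are all W)
(5,4): L (options (2,4)(W), (5,0)(W) are all W)
(5,5): L (options (2,5)(W), (5,1)(W), (5,0)(W) are all W)
(5,6): L (options (2,6)(W), (5,2)(W), (5,1)(W) are all W)
(5,7): L (options (2,7)(W), (5,3)(W), (5,2)(W) are all W)
(6,0): L (sole option (3,0)(W) is W)
(6,1): L (sole option (3,1)(W) is W)
(6,2): L (sole option (3,2)(W) is W)
(6,3): L (sole option (3,3)(W) is W)
(7,0): L (sole option (4,0)(W) is W)
(7,1): L (sole option (4,1)(W) is W)
(7,2): L (sole option (4,2)(W) is W)
(7,3): L (sole option (4,3)(W) is W)
Every other cell has at least one move into one of the L cells above, so it is W.
L cells per row: a=0: 4, a=1: 4, a=2: 4, a=3: 4, a=4: 4, a=5: 4, a=6: 4, a=7: 4; total 32.

32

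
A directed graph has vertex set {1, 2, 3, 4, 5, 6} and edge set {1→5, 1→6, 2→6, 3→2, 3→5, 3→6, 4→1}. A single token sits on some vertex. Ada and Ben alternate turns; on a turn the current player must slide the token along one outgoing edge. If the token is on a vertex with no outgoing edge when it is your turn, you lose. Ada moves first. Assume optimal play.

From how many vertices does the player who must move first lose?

Label each position W (a win for the player to move) or L (a loss). A position with no legal move is L; any other position is W exactly when some move reaches an L, and L when every move reaches a W.
Every edge goes from a vertex to one that appears earlier in the order 5, 6, 2, 1, 4, 3, so processing vertices in that order labels each vertex after all of its successors.
5: no outgoing edge → L
6: no outgoing edge → L
2: →6(L), so W
1: →6(L), so W
4: →1(W) only, which is W, so L
3: →6(L), so W
The L vertices are 4, 5, 6; that is 3 in all.

3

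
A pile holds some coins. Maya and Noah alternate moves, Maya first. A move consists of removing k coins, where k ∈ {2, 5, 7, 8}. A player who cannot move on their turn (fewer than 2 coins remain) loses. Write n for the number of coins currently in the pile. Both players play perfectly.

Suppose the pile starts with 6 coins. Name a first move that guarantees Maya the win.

Label each position W (a win for the player to move) or L (a loss). A position with no legal move is L; any other position is W exactly when some move reaches an L, and L when every move reaches a W.
n=0: no move → L
n=1: no move → L
n=2: →0(L), so W
n=3: →1(L), so W
n=4: →2(W) only, which is W, so L
n=5: →0(L), so W
n=6: →4(L), so W
From 6, the L positions reachable in one move are: 4, 1. Any move reaching one of these is winning.

Remove 2, leaving 4.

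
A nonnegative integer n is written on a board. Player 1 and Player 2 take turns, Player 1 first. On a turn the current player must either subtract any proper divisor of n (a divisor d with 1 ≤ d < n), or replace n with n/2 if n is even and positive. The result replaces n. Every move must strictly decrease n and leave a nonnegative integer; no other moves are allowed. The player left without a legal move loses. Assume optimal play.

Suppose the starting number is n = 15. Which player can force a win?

Player 2 wins.

Positions with no move are L. A position that does have a move is losing for the player to move precisely when every available move leads to a winning position for the opponent. Fill in the labels:
n=0: no move → L
n=1: no move → L
n=2: →1(L), so W
n=3: →2(W) only, which is W, so L
n=4: →3(L), so W
n=5: →4(W) only, which is W, so L
n=6: →3(L), so W
n=7: →6(W) only, which is W, so L
n=8: →7(L), so W
n=9: →6(W), 8(W) — all W, so L
n=10: →5(L), so W
n=11: →10(W) only, which is W, so L
n=12: →9(L), so W
n=13: →12(W) only, which is W, so L
n=14: →7(L), so W
n=15: →10(W), 12(W), 14(W) — all W, so L
The starting position 15 is L: whatever Player 1 does, the opponent receives a W position.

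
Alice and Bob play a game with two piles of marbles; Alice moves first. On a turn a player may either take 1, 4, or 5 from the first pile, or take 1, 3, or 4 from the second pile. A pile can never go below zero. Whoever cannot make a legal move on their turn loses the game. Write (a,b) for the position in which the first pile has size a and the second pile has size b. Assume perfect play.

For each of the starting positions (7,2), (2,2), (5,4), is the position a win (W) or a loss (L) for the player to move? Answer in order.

Work bottom-up. With no move the player to move loses. Otherwise the position is W if at least one move leads to an L position for the opponent, and L if every move leads to a W.
No move ever increases a pile, so every position that can arise here has a ≤ 7 and b ≤ 4; it is enough to label the cells with 0 ≤ a ≤ 7 and 0 ≤ b ≤ 4.
Every move lowers a or b (never raises either), so fill the grid row by row in increasing a, and left to right within a row: each cell's successors are then already labelled.
      b=0  b=1  b=2  b=3  b=4
a=0:    L    W    L    W    W
a=1:    W    L    W    L    W
a=2:    L    W    L    W    W
a=3:    W    L    W    L    W
a=4:    W    W    W    W    L
a=5:    W    W    W    W    W
a=6:    W    W    W    W    L
a=7:    W    W    W    W    W
Cells with no legal move (terminal, hence L): (0,0).
The remaining L cells, each justified by listing all of its moves:
(0,2): L (sole option (0,1)(W) is W)
(1,1): L (options (0,1)(W), (1,0)(W) are all W)
(1,3): L (options (0,3)(W), (1,2)(W), (1,0)(W) are all W)
(2,0): L (sole option (1,0)(W) is W)
(2,2): L (options (1,2)(W), (2,1)(W) are all W)
(3,1): L (options (2,1)(W), (3,0)(W) are all W)
(3,3): L (options (2,3)(W), (3,2)(W), (3,0)(W) are all W)
(4,4): L (options (3,4)(W), (0,4)(W), (4,3)(W), (4,1)(W), (4,0)(W) are all W)
(6,4): L (options (5,4)(W), (2,4)(W), (1,4)(W), (6,3)(W), (6,1)(W), (6,0)(W) are all W)
Every other cell has at least one move into one of the L cells above, so it is W.
(7,2): the move to (2,2) reaches an L cell, so W
(2,2): one of the L cells justified above, so L
(5,4): the move to (4,4) reaches an L cell, so W

(7,2): W, (2,2): L, (5,4): W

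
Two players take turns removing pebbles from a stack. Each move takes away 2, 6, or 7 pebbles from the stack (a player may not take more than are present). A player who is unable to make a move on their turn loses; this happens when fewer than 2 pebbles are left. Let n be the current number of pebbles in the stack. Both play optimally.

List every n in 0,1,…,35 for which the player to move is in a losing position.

0, 1, 4, 5, 9, 13, 14, 17, 18, 22, 26, 27, 30, 31, 35

Positions with no move are L. A position that does have a move is losing for the player to move precisely when every available move leads to a winning position for the opponent. Fill in the labels:
n=0: no move → L
n=1: no move → L
n=2: →0(L), so W
n=3: →1(L), so W
n=4: →2(W) only, which is W, so L
n=5: →3(W) only, which is W, so L
n=6: →4(L), so W
n=7: →5(L), so W
n=8: →1(L), so W
n=9: →7(W), 3(W), 2(W) — all W, so L
n=10: →4(L), so W
n=11: →9(L), so W
n=12: →5(L), so W
n=13: →11(W), 7(W), 6(W) — all W, so L
n=14: →12(W), 8(W), 7(W) — all W, so L
n=15: →13(L), so W
n=16: →14(L), so W
n=17: →15(W), 11(W), 10(W) — all W, so L
n=18: →16(W), 12(W), 11(W) — all W, so L
n=19: →17(L), so W
n=20: →18(L), so W
n=21: →14(L), so W
n=22: →20(W), 16(W), 15(W) — all W, so L
n=23: →17(L), so W
n=24: →22(L), so W
n=25: →18(L), so W
n=26: →24(W), 20(W), 19(W) — all W, so L
n=27: →25(W), 21(W), 20(W) — all W, so L
n=28: →26(L), so W
n=29: →27(L), so W
n=30: →28(W), 24(W), 23(W) — all W, so L
n=31: →29(W), 25(W), 24(W) — all W, so L
n=32: →30(L), so W
n=33: →31(L), so W
n=34: →27(L), so W
n=35: →33(W), 29(W), 28(W) — all W, so L
Reading off the rows marked L gives the requested list; there are 15 such values of n.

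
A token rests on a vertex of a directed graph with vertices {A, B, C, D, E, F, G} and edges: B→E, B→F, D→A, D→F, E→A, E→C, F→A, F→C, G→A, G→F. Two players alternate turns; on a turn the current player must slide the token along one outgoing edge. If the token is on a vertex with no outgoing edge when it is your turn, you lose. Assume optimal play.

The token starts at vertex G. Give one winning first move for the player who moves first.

Use the standard recursion: the mover loses at a terminal position; elsewhere, the mover wins exactly when some move hands the opponent an L position.
Every edge goes from a vertex to one that appears earlier in the order A, C, F, E, B, D, G, so processing vertices in that order labels each vertex after all of its successors.
A: no outgoing edge → L
C: no outgoing edge → L
F: can move to C, which is L ⇒ W
E: can move to C, which is L ⇒ W
B: moves to E(W), F(W); every one is W ⇒ L
D: can move to A, which is L ⇒ W
G: can move to A, which is L ⇒ W
From G, the L positions reachable in one move are: A.

Move to A.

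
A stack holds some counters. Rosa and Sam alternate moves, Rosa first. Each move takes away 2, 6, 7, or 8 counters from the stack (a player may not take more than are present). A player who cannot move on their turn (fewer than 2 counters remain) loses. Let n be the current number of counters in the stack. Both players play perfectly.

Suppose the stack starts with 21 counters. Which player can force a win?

Work bottom-up. With no move the player to move loses. Otherwise the position is W if at least one move leads to an L position for the opponent, and L if every move leads to a W.
n=0: no move → L
n=1: no move → L
n=2: W (go to 0, an L position)
n=3: W (go to 1, an L position)
n=4: L (sole option 2(W) is W)
n=5: L (sole option 3(W) is W)
n=6: W (go to 4, an L position)
n=7: W (go to 5, an L position)
n=8: W (go to 1, an L position)
n=9: W (go to 1, an L position)
n=10: W (go to 4, an L position)
n=11: W (go to 5, an L position)
n=12: W (go to 5, an L position)
n=13: W (go to 5, an L position)
n=14: L (options 12(W), 8(W), 7(W), 6(W) are all W)
n=15: L (options 13(W), 9(W), 8(W), 7(W) are all W)
n=16: W (go to 14, an L position)
n=17: W (go to 15, an L position)
n=18: L (options 16(W), 12(W), 11(W), 10(W) are all W)
n=19: L (options 17(W), 13(W), 12(W), 11(W) are all W)
n=20: W (go to 18, an L position)
n=21: W (go to 19, an L position)
The starting position 21 is W: Rosa should remove 2, leaving 19, handing over an L position.

Rosa wins.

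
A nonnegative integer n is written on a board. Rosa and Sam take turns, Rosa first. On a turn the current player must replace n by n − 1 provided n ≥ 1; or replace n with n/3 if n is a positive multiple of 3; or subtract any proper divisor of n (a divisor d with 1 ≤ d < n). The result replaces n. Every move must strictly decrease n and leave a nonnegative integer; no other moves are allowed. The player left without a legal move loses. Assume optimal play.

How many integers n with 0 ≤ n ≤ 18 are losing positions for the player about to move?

8

Build the W/L table. Terminal = L. A non-terminal position is W if it has a move to some L; otherwise it is L.
n=0: no move → L
n=1: reaches L-position 0 → W
n=2: only reaches 1(W), which is W → L
n=3: reaches L-position 2 → W
n=4: reaches L-position 2 → W
n=5: only reaches 4(W), which is W → L
n=6: reaches L-position 2 → W
n=7: only reaches 6(W), which is W → L
n=8: reaches L-position 7 → W
n=9: only reaches 3(W), 6(W), 8(W), all W → L
n=10: reaches L-position 5 → W
n=11: only reaches 10(W), which is W → L
n=12: reaches L-position 9 → W
n=13: only reaches 12(W), which is W → L
n=14: reaches L-position 7 → W
n=15: reaches L-position 5 → W
n=16: only reaches 8(W), 12(W), 14(W), 15(W), all W → L
n=17: reaches L-position 16 → W
n=18: reaches L-position 9 → W
L entries with 0 ≤ n ≤ 18: n = 0, 2, 5, 7, 9, 11, 13, 16; that makes 8.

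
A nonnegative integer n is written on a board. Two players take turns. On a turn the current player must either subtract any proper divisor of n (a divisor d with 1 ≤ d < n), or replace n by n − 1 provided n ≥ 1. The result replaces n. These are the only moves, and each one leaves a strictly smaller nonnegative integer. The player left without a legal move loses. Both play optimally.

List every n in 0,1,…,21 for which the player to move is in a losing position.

0, 2, 5, 7, 9, 11, 13, 15, 17, 19, 21

Label each position W (a win for the player to move) or L (a loss). A position with no legal move is L; any other position is W exactly when some move reaches an L, and L when every move reaches a W.
n=0: no move → L
n=1: reaches L-position 0 → W
n=2: only reaches 1(W), which is W → L
n=3: reaches L-position 2 → W
n=4: reaches L-position 2 → W
n=5: only reaches 4(W), which is W → L
n=6: reaches L-position 5 → W
n=7: only reaches 6(W), which is W → L
n=8: reaches L-position 7 → W
n=9: only reaches 6(W), 8(W), all W → L
n=10: reaches L-position 5 → W
n=11: only reaches 10(W), which is W → L
n=12: reaches L-position 9 → W
n=13: only reaches 12(W), which is W → L
n=14: reaches L-position 7 → W
n=15: only reaches 10(W), 12(W), 14(W), all W → L
n=16: reaches L-position 15 → W
n=17: only reaches 16(W), which is W → L
n=18: reaches L-position 9 → W
n=19: only reaches 18(W), which is W → L
n=20: reaches L-position 15 → W
n=21: only reaches 14(W), 18(W), 20(W), all W → L
Reading off the rows marked L gives the requested list; there are 11 such values of n.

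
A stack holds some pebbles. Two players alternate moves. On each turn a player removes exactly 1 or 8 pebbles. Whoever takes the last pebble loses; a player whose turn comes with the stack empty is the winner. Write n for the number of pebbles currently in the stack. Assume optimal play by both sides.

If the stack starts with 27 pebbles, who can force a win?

Work bottom-up. With no move the player to move wins. Otherwise the position is W if at least one move leads to an L position for the opponent, and L if every move leads to a W.
n=0: no move; the opponent has just taken the last pebble and therefore loses → W
n=1: →0(W) only, which is W, so L
n=2: →1(L), so W
n=3: →2(W) only, which is W, so L
n=4: →3(L), so W
n=5: →4(W) only, which is W, so L
n=6: →5(L), so W
n=7: →6(W) only, which is W, so L
n=8: →7(L), so W
n=9: →1(L), so W
n=10: →9(W), 2(W) — all W, so L
n=11: →10(L), so W
n=12: →11(W), 4(W) — all W, so L
n=13: →12(L), so W
n=14: →13(W), 6(W) — all W, so L
n=15: →14(L), so W
n=16: →15(W), 8(W) — all W, so L
n=17: →16(L), so W
n=18: →10(L), so W
n=19: →18(W), 11(W) — all W, so L
n=20: →19(L), so W
n=21: →20(W), 13(W) — all W, so L
n=22: →21(L), so W
n=23: →22(W), 15(W) — all W, so L
n=24: →23(L), so W
n=25: →24(W), 17(W) — all W, so L
n=26: →25(L), so W
n=27: →19(L), so W
From 27 the player to move can remove 8, leaving 19, reaching an L position.

The first player wins.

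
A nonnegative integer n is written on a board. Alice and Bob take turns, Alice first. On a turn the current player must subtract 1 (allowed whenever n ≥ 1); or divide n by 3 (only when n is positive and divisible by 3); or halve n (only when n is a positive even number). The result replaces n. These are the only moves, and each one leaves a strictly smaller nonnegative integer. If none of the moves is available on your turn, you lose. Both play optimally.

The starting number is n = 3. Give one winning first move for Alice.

Compute win/loss labels from the base case upward. A position with no move is L. Any other position is W if it can reach an L in one move, else L.
n=0: no move → L
n=1: W (go to 0, an L position)
n=2: L (sole option 1(W) is W)
n=3: W (go to 2, an L position)
From 3, the L positions reachable in one move are: 2.

Move to 2.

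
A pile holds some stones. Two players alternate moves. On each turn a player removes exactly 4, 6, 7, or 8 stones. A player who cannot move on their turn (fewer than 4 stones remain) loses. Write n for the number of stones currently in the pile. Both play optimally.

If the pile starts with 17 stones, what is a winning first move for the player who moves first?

Use the standard recursion: the mover loses at a terminal position; elsewhere, the mover wins exactly when some move hands the opponent an L position.
n=0: no move → L
n=1: no move → L
n=2: no move → L
n=3: no move → L
n=4: can move to 0, which is L ⇒ W
n=5: can move to 1, which is L ⇒ W
n=6: can move to 2, which is L ⇒ W
n=7: can move to 3, which is L ⇒ W
n=8: can move to 2, which is L ⇒ W
n=9: can move to 3, which is L ⇒ W
n=10: can move to 3, which is L ⇒ W
n=11: can move to 3, which is L ⇒ W
n=12: moves to 8(W), 6(W), 5(W), 4(W); every one is W ⇒ L
n=13: moves to 9(W), 7(W), 6(W), 5(W); every one is W ⇒ L
n=14: moves to 10(W), 8(W), 7(W), 6(W); every one is W ⇒ L
n=15: moves to 11(W), 9(W), 8(W), 7(W); every one is W ⇒ L
n=16: can move to 12, which is L ⇒ W
n=17: can move to 13, which is L ⇒ W
From 17, the L positions reachable in one move are: 13.

Remove 4, leaving 13.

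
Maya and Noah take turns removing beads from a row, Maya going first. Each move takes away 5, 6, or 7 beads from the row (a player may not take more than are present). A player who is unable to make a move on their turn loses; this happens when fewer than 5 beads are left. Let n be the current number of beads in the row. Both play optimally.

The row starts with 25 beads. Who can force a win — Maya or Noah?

Work bottom-up. With no move the player to move loses. Otherwise the position is W if at least one move leads to an L position for the opponent, and L if every move leads to a W.
n=0: no move → L
n=1: no move → L
n=2: no move → L
n=3: no move → L
n=4: no move → L
n=5: →0(L), so W
n=6: →1(L), so W
n=7: →2(L), so W
n=8: →3(L), so W
n=9: →4(L), so W
n=10: →4(L), so W
n=11: →4(L), so W
n=12: →7(W), 6(W), 5(W) — all W, so L
n=13: →8(W), 7(W), 6(W) — all W, so L
n=14: →9(W), 8(W), 7(W) — all W, so L
n=15: →10(W), 9(W), 8(W) — all W, so L
n=16: →11(W), 10(W), 9(W) — all W, so L
n=17: →12(L), so W
n=18: →13(L), so W
n=19: →14(L), so W
n=20: →15(L), so W
n=21: →16(L), so W
n=22: →16(L), so W
n=23: →16(L), so W
n=24: →19(W), 18(W), 17(W) — all W, so L
n=25: →20(W), 19(W), 18(W) — all W, so L
Every move from 25 reaches a W position, so the mover loses.

Noah wins.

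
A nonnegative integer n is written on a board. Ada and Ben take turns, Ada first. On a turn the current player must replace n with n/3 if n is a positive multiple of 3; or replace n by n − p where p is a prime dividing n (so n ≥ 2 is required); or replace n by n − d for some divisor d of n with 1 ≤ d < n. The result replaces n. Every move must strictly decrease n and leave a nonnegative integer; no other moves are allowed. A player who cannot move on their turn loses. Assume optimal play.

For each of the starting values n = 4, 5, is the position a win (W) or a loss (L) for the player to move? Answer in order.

4: L, 5: W

Work bottom-up. With no move the player to move loses. Otherwise the position is W if at least one move leads to an L position for the opponent, and L if every move leads to a W.
n=0: no move → L
n=1: no move → L
n=2: can move to 0, which is L ⇒ W
n=3: can move to 0, which is L ⇒ W
n=4: moves to 2(W), 3(W); every one is W ⇒ L
n=5: can move to 0, which is L ⇒ W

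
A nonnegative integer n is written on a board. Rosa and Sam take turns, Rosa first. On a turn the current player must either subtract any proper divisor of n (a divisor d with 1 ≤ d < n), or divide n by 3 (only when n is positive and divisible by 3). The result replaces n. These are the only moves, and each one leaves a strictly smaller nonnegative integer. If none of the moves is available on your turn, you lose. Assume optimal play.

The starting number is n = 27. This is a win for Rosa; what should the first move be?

Classify positions by backward induction: terminal positions (no move available) are L. From any other position, the mover wins iff some move reaches an L.
n=0: no move → L
n=1: no move → L
n=2: →1(L), so W
n=3: →1(L), so W
n=4: →2(W), 3(W) — all W, so L
n=5: →4(L), so W
n=6: →4(L), so W
n=7: →6(W) only, which is W, so L
n=8: →4(L), so W
n=9: →3(W), 6(W), 8(W) — all W, so L
n=10: →9(L), so W
n=11: →10(W) only, which is W, so L
n=12: →4(L), so W
n=13: →12(W) only, which is W, so L
n=14: →7(L), so W
n=15: →5(W), 10(W), 12(W), 14(W) — all W, so L
n=16: →15(L), so W
n=17: →16(W) only, which is W, so L
n=18: →9(L), so W
n=19: →18(W) only, which is W, so L
n=20: →15(L), so W
n=21: →7(L), so W
n=22: →11(L), so W
n=23: →22(W) only, which is W, so L
n=24: →23(L), so W
n=25: →20(W), 24(W) — all W, so L
n=26: →13(L), so W
n=27: →9(L), so W
From 27, the L positions reachable in one move are: 9.

Move to 9.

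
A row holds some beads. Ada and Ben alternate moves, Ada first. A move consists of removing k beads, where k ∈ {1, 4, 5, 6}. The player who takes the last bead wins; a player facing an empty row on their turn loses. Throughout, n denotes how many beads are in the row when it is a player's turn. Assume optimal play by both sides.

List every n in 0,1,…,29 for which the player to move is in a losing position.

0, 2, 9, 11, 18, 20, 27, 29

Label each position W (a win for the player to move) or L (a loss). A position with no legal move is L; any other position is W exactly when some move reaches an L, and L when every move reaches a W.
n=0: no move → L
n=1: can move to 0, which is L ⇒ W
n=2: the only move is to 1(W), a W ⇒ L
n=3: can move to 2, which is L ⇒ W
n=4: can move to 0, which is L ⇒ W
n=5: can move to 0, which is L ⇒ W
n=6: can move to 2, which is L ⇒ W
n=7: can move to 2, which is L ⇒ W
n=8: can move to 2, which is L ⇒ W
n=9: moves to 8(W), 5(W), 4(W), 3(W); every one is W ⇒ L
n=10: can move to 9, which is L ⇒ W
n=11: moves to 10(W), 7(W), 6(W), 5(W); every one is W ⇒ L
n=12: can move to 11, which is L ⇒ W
n=13: can move to 9, which is L ⇒ W
n=14: can move to 9, which is L ⇒ W
n=15: can move to 11, which is L ⇒ W
n=16: can move to 11, which is L ⇒ W
n=17: can move to 11, which is L ⇒ W
n=18: moves to 17(W), 14(W), 13(W), 12(W); every one is W ⇒ L
n=19: can move to 18, which is L ⇒ W
n=20: moves to 19(W), 16(W), 15(W), 14(W); every one is W ⇒ L
n=21: can move to 20, which is L ⇒ W
n=22: can move to 18, which is L ⇒ W
n=23: can move to 18, which is L ⇒ W
n=24: can move to 20, which is L ⇒ W
n=25: can move to 20, which is L ⇒ W
n=26: can move to 20, which is L ⇒ W
n=27: moves to 26(W), 23(W), 22(W), 21(W); every one is W ⇒ L
n=28: can move to 27, which is L ⇒ W
n=29: moves to 28(W), 25(W), 24(W), 23(W); every one is W ⇒ L
The losing starting values of n are exactly the entries labelled L in this table (8 of them).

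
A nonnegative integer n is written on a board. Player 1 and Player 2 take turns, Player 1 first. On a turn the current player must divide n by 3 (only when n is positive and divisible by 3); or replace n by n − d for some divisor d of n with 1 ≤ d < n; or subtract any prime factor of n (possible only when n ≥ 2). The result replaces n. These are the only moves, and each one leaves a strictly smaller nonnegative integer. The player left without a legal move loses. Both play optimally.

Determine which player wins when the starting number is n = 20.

Compute win/loss labels from the base case upward. A position with no move is L. Any other position is W if it can reach an L in one move, else L.
n=0: no move → L
n=1: no move → L
n=2: reaches L-position 0 → W
n=3: reaches L-position 0 → W
n=4: only reaches 2(W), 3(W), all W → L
n=5: reaches L-position 0 → W
n=6: reaches L-position 4 → W
n=7: reaches L-position 0 → W
n=8: reaches L-position 4 → W
n=9: only reaches 3(W), 6(W), 8(W), all W → L
n=10: reaches L-position 9 → W
n=11: reaches L-position 0 → W
n=12: reaches L-position 4 → W
n=13: reaches L-position 0 → W
n=14: only reaches 7(W), 12(W), 13(W), all W → L
n=15: reaches L-position 14 → W
n=16: reaches L-position 14 → W
n=17: reaches L-position 0 → W
n=18: reaches L-position 9 → W
n=19: reaches L-position 0 → W
n=20: only reaches 10(W), 15(W), 16(W), 18(W), 19(W), all W → L
Every move from 20 reaches a W position, so the mover loses.

Player 2 wins.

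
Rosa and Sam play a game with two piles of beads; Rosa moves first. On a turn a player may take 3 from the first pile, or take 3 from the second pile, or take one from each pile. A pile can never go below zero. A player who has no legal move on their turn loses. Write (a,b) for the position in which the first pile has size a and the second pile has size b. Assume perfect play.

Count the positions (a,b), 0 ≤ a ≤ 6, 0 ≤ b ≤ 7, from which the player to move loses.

24

Classify positions by backward induction: terminal positions (no move available) are L. From any other position, the mover wins iff some move reaches an L.
Every move lowers a or b (never raises either), so fill the grid row by row in increasing a, and left to right within a row: each cell's successors are then already labelled.
      b=0  b=1  b=2  b=3  b=4  b=5  b=6  b=7
a=0:    L    L    L    W    W    W    L    L
a=1:    L    W    W    W    L    L    L    W
a=2:    L    W    L    W    L    W    W    W
a=3:    W    W    W    W    L    W    W    W
a=4:    W    L    L    L    W    W    W    L
a=5:    W    L    W    W    W    L    L    L
a=6:    L    L    W    W    W    L    W    W
Cells with no legal move (terminal, hence L): (0,0), (0,1), (0,2), (1,0), (2,0).
The remaining L cells, each justified by listing all of its moves:
(0,6): the only move is to (0,3)(W), a W ⇒ L
(0,7): the only move is to (0,4)(W), a W ⇒ L
(1,4): moves to (1,1)(W), (0,3)(W); every one is W ⇒ L
(1,5): moves to (1,2)(W), (0,4)(W); every one is W ⇒ L
(1,6): moves to (1,3)(W), (0,5)(W); every one is W ⇒ L
(2,2): the only move is to (1,1)(W), a W ⇒ L
(2,4): moves to (2,1)(W), (1,3)(W); every one is W ⇒ L
(3,4): moves to (0,4)(W), (3,1)(W), (2,3)(W); every one is W ⇒ L
(4,1): moves to (1,1)(W), (3,0)(W); every one is W ⇒ L
(4,2): moves to (1,2)(W), (3,1)(W); every one is W ⇒ L
(4,3): moves to (1,3)(W), (4,0)(W), (3,2)(W); every one is W ⇒ L
(4,7): moves to (1,7)(W), (4,4)(W), (3,6)(W); every one is W ⇒ L
(5,1): moves to (2,1)(W), (4,0)(W); every one is W ⇒ L
(5,5): moves to (2,5)(W), (5,2)(W), (4,4)(W); every one is W ⇒ L
(5,6): moves to (2,6)(W), (5,3)(W), (4,5)(W); every one is W ⇒ L
(5,7): moves to (2,7)(W), (5,4)(W), (4,6)(W); every one is W ⇒ L
(6,0): the only move is to (3,0)(W), a W ⇒ L
(6,1): moves to (3,1)(W), (5,0)(W); every one is W ⇒ L
(6,5): moves to (3,5)(W), (6,2)(W), (5,4)(W); every one is W ⇒ L
Every other cell has at least one move into one of the L cells above, so it is W.
L cells per row: a=0: 5, a=1: 4, a=2: 3, a=3: 1, a=4: 4, a=5: 4, a=6: 3; total 24.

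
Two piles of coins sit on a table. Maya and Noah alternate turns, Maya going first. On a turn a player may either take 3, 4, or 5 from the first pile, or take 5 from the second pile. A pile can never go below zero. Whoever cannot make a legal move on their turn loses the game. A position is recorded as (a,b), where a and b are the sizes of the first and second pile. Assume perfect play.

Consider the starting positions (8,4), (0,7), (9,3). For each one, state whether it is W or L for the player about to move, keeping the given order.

(8,4): L, (0,7): W, (9,3): L

Positions with no move are L. A position that does have a move is losing for the player to move precisely when every available move leads to a winning position for the opponent. Fill in the labels:
No move ever increases a pile, so every position that can arise here has a ≤ 9 and b ≤ 7; it is enough to label the cells with 0 ≤ a ≤ 9 and 0 ≤ b ≤ 7.
Every move lowers a or b (never raises either), so fill the grid row by row in increasing a, and left to right within a row: each cell's successors are then already labelled.
      b=0  b=1  b=2  b=3  b=4  b=5  b=6  b=7
a=0:    L    L    L    L    L    W    W    W
a=1:    L    L    L    L    L    W    W    W
a=2:    L    L    L    L    L    W    W    W
a=3:    W    W    W    W    W    L    L    L
a=4:    W    W    W    W    W    L    L    L
a=5:    W    W    W    W    W    L    L    L
a=6:    W    W    W    W    W    W    W    W
a=7:    W    W    W    W    W    W    W    W
a=8:    L    L    L    L    L    W    W    W
a=9:    L    L    L    L    L    W    W    W
Cells with no legal move (terminal, hence L): (0,0), (0,1), (0,2), (0,3), (0,4), (1,0), (1,1), (1,2), (1,3), (1,4), (2,0), (2,1), (2,2), (2,3), (2,4).
The remaining L cells, each justified by listing all of its moves:
(3,5): →(0,5)(W), (3,0)(W) — all W, so L
(3,6): →(0,6)(W), (3,1)(W) — all W, so L
(3,7): →(0,7)(W), (3,2)(W) — all W, so L
(4,5): →(1,5)(W), (0,5)(W), (4,0)(W) — all W, so L
(4,6): →(1,6)(W), (0,6)(W), (4,1)(W) — all W, so L
(4,7): →(1,7)(W), (0,7)(W), (4,2)(W) — all W, so L
(5,5): →(2,5)(W), (1,5)(W), (0,5)(W), (5,0)(W) — all W, so L
(5,6): →(2,6)(W), (1,6)(W), (0,6)(W), (5,1)(W) — all W, so L
(5,7): →(2,7)(W), (1,7)(W), (0,7)(W), (5,2)(W) — all W, so L
(8,0): →(5,0)(W), (4,0)(W), (3,0)(W) — all W, so L
(8,1): →(5,1)(W), (4,1)(W), (3,1)(W) — all W, so L
(8,2): →(5,2)(W), (4,2)(W), (3,2)(W) — all W, so L
(8,3): →(5,3)(W), (4,3)(W), (3,3)(W) — all W, so L
(8,4): →(5,4)(W), (4,4)(W), (3,4)(W) — all W, so L
(9,0): →(6,0)(W), (5,0)(W), (4,0)(W) — all W, so L
(9,1): →(6,1)(W), (5,1)(W), (4,1)(W) — all W, so L
(9,2): →(6,2)(W), (5,2)(W), (4,2)(W) — all W, so L
(9,3): →(6,3)(W), (5,3)(W), (4,3)(W) — all W, so L
(9,4): →(6,4)(W), (5,4)(W), (4,4)(W) — all W, so L
Every other cell has at least one move into one of the L cells above, so it is W.
(8,4): one of the L cells justified above, so L
(0,7): the move to (0,2) reaches an L cell, so W
(9,3): one of the L cells justified above, so L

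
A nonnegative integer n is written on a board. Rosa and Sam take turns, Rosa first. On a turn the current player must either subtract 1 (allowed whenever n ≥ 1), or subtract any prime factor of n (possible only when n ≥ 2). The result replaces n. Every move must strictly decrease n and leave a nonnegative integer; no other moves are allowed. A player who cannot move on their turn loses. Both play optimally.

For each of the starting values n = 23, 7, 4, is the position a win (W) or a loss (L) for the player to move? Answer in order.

Compute win/loss labels from the base case upward. A position with no move is L. Any other position is W if it can reach an L in one move, else L.
n=0: no move → L
n=1: W (go to 0, an L position)
n=2: W (go to 0, an L position)
n=3: W (go to 0, an L position)
n=4: L (options 2(W), 3(W) are all W)
n=5: W (go to 0, an L position)
n=6: W (go to 4, an L position)
n=7: W (go to 0, an L position)
n=8: L (options 6(W), 7(W) are all W)
n=9: W (go to 8, an L position)
n=10: W (go to 8, an L position)
n=11: W (go to 0, an L position)
n=12: L (options 9(W), 10(W), 11(W) are all W)
n=13: W (go to 0, an L position)
n=14: W (go to 12, an L position)
n=15: W (go to 12, an L position)
n=16: L (options 14(W), 15(W) are all W)
n=17: W (go to 0, an L position)
n=18: W (go to 16, an L position)
n=19: W (go to 0, an L position)
n=20: L (options 15(W), 18(W), 19(W) are all W)
n=21: W (go to 20, an L position)
n=22: W (go to 20, an L position)
n=23: W (go to 0, an L position)

23: W, 7: W, 4: L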